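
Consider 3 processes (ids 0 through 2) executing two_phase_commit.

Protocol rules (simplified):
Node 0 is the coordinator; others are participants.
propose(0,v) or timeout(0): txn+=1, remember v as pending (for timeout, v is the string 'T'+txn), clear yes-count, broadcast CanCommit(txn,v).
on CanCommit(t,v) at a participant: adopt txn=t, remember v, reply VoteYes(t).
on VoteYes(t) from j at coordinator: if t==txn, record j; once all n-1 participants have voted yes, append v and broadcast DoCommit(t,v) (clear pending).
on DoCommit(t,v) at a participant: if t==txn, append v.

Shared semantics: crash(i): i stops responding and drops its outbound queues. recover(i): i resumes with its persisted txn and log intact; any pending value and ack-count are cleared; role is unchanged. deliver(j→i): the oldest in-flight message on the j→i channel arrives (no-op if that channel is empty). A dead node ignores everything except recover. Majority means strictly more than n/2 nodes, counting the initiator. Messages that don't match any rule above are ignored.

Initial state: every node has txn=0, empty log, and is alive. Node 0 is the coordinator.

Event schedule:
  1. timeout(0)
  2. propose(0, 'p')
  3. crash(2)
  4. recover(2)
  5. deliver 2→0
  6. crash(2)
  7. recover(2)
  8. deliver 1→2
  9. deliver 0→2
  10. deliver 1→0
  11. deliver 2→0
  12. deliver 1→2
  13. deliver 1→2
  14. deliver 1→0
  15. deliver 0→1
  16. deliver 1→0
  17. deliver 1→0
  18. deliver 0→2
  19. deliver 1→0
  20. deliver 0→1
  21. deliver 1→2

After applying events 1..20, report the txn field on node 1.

2

[1] timeout(0) → N0(coor t1 [-])
[2] propose(0,'p') → N0(coor t2 [-])
[3] crash(2) → N2(✗part t0 [-])
[4] recover(2) → N2(part t0 [-])
[5] deliver 2→0 → ∅
[6] crash(2) → N2(✗part t0 [-])
[7] recover(2) → N2(part t0 [-])
[8] deliver 1→2 → ∅
[9] deliver 0→2 → N2(part t1 [-])
[10] deliver 1→0 → ∅
[11] deliver 2→0 → ∅
[12] deliver 1→2 → ∅
[13] deliver 1→2 → ∅
[14] deliver 1→0 → ∅
[15] deliver 0→1 → N1(part t1 [-])
[16] deliver 1→0 → ∅
[17] deliver 1→0 → ∅
[18] deliver 0→2 → N2(part t2 [-])
[19] deliver 1→0 → ∅
[20] deliver 0→1 → N1(part t2 [-])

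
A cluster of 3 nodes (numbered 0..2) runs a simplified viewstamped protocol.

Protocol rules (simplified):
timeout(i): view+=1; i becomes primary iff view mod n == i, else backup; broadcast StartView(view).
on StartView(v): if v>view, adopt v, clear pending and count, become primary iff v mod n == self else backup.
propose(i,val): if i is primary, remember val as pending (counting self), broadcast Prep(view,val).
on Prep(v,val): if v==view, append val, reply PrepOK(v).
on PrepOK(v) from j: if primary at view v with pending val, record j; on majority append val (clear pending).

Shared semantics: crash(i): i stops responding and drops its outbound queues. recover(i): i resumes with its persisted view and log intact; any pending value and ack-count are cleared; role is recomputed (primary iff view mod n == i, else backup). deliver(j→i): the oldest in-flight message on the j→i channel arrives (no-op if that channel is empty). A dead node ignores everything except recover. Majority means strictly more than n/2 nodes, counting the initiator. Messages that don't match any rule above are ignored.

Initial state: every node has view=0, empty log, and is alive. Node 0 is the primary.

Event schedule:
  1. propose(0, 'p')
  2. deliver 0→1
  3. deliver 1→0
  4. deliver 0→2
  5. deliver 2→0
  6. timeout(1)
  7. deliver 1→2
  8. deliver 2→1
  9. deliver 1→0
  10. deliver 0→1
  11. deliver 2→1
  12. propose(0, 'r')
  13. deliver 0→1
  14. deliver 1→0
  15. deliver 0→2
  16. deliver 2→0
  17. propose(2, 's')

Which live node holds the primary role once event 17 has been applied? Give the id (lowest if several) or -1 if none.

[1] propose(0,'p') → ∅
[2] deliver 0→1 → N1(back v0 [p])
[3] deliver 1→0 → N0(prim v0 [p])
[4] deliver 0→2 → N2(back v0 [p])
[5] deliver 2→0 → ∅
[6] timeout(1) → N1(prim v1 [p])
[7] deliver 1→2 → N2(back v1 [p])
[8] deliver 2→1 → ∅
[9] deliver 1→0 → N0(back v1 [p])
[10] deliver 0→1 → ∅
[11] deliver 2→1 → ∅
[12] propose(0,'r') → ∅
[13] deliver 0→1 → ∅
[14] deliver 1→0 → ∅
[15] deliver 0→2 → ∅
[16] deliver 2→0 → ∅
[17] propose(2,'s') → ∅

1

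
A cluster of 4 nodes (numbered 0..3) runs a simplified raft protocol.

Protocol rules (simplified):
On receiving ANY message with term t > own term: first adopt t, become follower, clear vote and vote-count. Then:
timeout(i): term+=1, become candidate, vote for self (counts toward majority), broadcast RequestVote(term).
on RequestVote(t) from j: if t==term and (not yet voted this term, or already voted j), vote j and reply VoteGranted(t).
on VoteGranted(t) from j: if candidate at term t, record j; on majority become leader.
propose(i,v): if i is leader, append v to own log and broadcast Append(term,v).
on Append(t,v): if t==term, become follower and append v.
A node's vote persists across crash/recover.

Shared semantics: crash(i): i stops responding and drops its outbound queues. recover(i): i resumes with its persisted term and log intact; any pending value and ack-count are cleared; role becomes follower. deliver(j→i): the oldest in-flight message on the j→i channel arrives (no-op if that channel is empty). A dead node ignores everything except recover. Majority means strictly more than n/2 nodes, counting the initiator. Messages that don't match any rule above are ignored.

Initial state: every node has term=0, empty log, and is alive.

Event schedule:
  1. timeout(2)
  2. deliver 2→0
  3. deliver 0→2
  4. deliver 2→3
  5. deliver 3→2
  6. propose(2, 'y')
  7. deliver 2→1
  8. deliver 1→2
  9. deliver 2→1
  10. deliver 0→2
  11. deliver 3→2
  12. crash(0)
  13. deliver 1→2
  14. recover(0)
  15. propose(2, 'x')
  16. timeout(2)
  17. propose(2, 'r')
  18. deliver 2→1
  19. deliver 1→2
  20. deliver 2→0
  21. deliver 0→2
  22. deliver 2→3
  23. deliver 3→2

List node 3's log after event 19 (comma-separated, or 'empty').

e1 timeout(2): 2[cand,t=1,-]
e2 deliver 2→0: 0[foll,t=1,-]
e3 deliver 0→2: ·
e4 deliver 2→3: 3[foll,t=1,-]
e5 deliver 3→2: 2[lead,t=1,-]
e6 propose(2,'y'): 2[lead,t=1,y]
e7 deliver 2→1: 1[foll,t=1,-]
e8 deliver 1→2: ·
e9 deliver 2→1: 1[foll,t=1,y]
e10 deliver 0→2: ·
e11 deliver 3→2: ·
e12 crash(0): 0[✗foll,t=1,-]
e13 deliver 1→2: ·
e14 recover(0): 0[foll,t=1,-]
e15 propose(2,'x'): 2[lead,t=1,y,x]
e16 timeout(2): 2[cand,t=2,y,x]
e17 propose(2,'r'): ·
e18 deliver 2→1: 1[foll,t=1,y,x]
e19 deliver 1→2: ·

empty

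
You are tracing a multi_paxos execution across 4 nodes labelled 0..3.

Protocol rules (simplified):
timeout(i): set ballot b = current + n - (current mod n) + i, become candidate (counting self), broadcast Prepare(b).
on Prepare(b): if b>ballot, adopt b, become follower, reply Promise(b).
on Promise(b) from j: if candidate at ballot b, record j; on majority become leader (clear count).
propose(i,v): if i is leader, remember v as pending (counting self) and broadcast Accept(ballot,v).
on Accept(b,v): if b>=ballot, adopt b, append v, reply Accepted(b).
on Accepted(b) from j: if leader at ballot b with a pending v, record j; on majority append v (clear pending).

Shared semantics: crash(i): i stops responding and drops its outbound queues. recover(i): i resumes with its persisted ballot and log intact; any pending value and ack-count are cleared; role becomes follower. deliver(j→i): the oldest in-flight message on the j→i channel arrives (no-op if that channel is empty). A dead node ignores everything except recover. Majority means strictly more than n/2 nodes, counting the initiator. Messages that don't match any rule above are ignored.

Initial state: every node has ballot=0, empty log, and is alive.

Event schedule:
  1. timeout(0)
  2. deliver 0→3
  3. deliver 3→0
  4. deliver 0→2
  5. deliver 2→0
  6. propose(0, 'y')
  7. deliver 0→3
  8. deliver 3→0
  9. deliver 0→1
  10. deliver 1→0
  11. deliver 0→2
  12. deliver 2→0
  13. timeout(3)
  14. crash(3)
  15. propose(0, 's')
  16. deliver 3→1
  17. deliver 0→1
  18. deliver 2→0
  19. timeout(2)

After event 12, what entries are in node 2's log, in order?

[1] timeout(0) → N0(cand b4 [-])
[2] deliver 0→3 → N3(foll b4 [-])
[3] deliver 3→0 → ∅
[4] deliver 0→2 → N2(foll b4 [-])
[5] deliver 2→0 → N0(lead b4 [-])
[6] propose(0,'y') → ∅
[7] deliver 0→3 → N3(foll b4 [y])
[8] deliver 3→0 → ∅
[9] deliver 0→1 → N1(foll b4 [-])
[10] deliver 1→0 → ∅
[11] deliver 0→2 → N2(foll b4 [y])
[12] deliver 2→0 → N0(lead b4 [y])

y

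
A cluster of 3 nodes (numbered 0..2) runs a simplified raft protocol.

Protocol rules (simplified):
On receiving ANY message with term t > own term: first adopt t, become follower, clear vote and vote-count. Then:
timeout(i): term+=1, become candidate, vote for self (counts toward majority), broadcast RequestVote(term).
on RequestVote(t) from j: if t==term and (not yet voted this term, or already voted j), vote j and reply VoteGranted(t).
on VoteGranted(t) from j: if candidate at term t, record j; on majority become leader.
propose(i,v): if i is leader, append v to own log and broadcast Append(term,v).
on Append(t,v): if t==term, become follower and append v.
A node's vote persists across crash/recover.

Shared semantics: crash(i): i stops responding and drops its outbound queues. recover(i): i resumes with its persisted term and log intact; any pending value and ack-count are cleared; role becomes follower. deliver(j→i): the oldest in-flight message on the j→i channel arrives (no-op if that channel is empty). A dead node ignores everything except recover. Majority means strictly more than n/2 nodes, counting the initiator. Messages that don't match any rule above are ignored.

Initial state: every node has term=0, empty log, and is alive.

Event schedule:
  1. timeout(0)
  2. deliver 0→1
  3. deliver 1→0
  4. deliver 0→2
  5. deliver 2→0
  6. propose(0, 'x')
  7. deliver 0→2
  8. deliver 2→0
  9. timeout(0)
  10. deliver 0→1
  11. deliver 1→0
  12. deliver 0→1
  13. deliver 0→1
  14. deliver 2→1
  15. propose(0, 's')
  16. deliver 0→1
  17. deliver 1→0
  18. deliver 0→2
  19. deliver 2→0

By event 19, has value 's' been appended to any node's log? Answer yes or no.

e1 timeout(0): 0[cand,t=1,-]
e2 deliver 0→1: 1[foll,t=1,-]
e3 deliver 1→0: 0[lead,t=1,-]
e4 deliver 0→2: 2[foll,t=1,-]
e5 deliver 2→0: ·
e6 propose(0,'x'): 0[lead,t=1,x]
e7 deliver 0→2: 2[foll,t=1,x]
e8 deliver 2→0: ·
e9 timeout(0): 0[cand,t=2,x]
e10 deliver 0→1: 1[foll,t=1,x]
e11 deliver 1→0: ·
e12 deliver 0→1: 1[foll,t=2,x]
e13 deliver 0→1: ·
e14 deliver 2→1: ·
e15 propose(0,'s'): ·
e16 deliver 0→1: ·
e17 deliver 1→0: 0[lead,t=2,x]
e18 deliver 0→2: 2[foll,t=2,x]
e19 deliver 2→0: ·

no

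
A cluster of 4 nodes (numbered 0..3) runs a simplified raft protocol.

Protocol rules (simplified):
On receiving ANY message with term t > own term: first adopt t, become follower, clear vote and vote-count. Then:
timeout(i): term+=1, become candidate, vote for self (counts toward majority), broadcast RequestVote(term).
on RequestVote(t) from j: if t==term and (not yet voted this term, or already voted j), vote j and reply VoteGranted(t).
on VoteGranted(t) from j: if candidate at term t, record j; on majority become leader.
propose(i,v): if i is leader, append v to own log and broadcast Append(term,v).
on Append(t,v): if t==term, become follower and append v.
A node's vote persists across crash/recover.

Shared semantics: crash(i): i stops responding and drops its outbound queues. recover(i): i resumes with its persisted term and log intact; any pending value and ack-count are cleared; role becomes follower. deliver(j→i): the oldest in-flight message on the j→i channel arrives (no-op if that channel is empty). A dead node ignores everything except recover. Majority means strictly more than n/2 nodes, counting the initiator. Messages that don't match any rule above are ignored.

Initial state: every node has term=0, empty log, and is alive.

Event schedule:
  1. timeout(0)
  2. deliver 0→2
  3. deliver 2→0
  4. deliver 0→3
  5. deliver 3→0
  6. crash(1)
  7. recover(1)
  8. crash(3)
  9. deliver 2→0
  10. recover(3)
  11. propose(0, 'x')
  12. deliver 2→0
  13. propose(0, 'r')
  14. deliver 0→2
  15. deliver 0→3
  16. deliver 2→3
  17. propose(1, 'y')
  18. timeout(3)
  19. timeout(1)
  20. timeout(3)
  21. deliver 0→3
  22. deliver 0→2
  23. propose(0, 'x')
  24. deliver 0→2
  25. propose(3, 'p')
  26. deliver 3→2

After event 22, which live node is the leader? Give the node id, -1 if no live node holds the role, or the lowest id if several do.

0

after 1 — timeout(0): n0:cand/t1/[-]
after 2 — deliver 0→2: n2:foll/t1/[-]
after 3 — deliver 2→0: ·
after 4 — deliver 0→3: n3:foll/t1/[-]
after 5 — deliver 3→0: n0:lead/t1/[-]
after 6 — crash(1): n1:✗foll/t0/[-]
after 7 — recover(1): n1:foll/t0/[-]
after 8 — crash(3): n3:✗foll/t1/[-]
after 9 — deliver 2→0: ·
after 10 — recover(3): n3:foll/t1/[-]
after 11 — propose(0,'x'): n0:lead/t1/[x]
after 12 — deliver 2→0: ·
after 13 — propose(0,'r'): n0:lead/t1/[x,r]
after 14 — deliver 0→2: n2:foll/t1/[x]
after 15 — deliver 0→3: n3:foll/t1/[x]
after 16 — deliver 2→3: ·
after 17 — propose(1,'y'): ·
after 18 — timeout(3): n3:cand/t2/[x]
after 19 — timeout(1): n1:cand/t1/[-]
after 20 — timeout(3): n3:cand/t3/[x]
after 21 — deliver 0→3: ·
after 22 — deliver 0→2: n2:foll/t1/[x,r]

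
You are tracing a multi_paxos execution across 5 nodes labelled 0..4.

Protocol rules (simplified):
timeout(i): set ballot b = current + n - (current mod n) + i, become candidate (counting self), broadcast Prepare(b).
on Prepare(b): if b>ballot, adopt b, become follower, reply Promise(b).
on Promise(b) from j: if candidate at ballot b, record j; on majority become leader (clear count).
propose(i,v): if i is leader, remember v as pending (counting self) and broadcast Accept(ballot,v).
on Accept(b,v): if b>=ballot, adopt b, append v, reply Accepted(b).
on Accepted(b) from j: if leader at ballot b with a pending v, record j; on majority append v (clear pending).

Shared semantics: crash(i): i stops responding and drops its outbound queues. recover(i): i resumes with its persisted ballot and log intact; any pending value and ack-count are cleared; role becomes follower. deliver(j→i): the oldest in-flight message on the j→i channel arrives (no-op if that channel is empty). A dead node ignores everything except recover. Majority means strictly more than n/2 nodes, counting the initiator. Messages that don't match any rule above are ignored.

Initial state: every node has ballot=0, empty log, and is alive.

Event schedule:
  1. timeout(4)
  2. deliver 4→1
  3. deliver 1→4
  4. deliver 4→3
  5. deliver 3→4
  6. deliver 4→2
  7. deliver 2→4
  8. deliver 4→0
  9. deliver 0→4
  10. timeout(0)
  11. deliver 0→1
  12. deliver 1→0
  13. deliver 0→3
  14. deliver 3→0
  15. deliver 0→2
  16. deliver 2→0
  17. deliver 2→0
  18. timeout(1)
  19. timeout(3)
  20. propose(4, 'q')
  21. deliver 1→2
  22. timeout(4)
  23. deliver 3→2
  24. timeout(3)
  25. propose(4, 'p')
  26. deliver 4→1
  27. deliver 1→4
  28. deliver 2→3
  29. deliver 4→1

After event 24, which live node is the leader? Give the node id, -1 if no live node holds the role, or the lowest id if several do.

0

e1 timeout(4): 4[cand,b=9,-]
e2 deliver 4→1: 1[foll,b=9,-]
e3 deliver 1→4: ·
e4 deliver 4→3: 3[foll,b=9,-]
e5 deliver 3→4: 4[lead,b=9,-]
e6 deliver 4→2: 2[foll,b=9,-]
e7 deliver 2→4: ·
e8 deliver 4→0: 0[foll,b=9,-]
e9 deliver 0→4: ·
e10 timeout(0): 0[cand,b=10,-]
e11 deliver 0→1: 1[foll,b=10,-]
e12 deliver 1→0: ·
e13 deliver 0→3: 3[foll,b=10,-]
e14 deliver 3→0: 0[lead,b=10,-]
e15 deliver 0→2: 2[foll,b=10,-]
e16 deliver 2→0: ·
e17 deliver 2→0: ·
e18 timeout(1): 1[cand,b=16,-]
e19 timeout(3): 3[cand,b=18,-]
e20 propose(4,'q'): ·
e21 deliver 1→2: 2[foll,b=16,-]
e22 timeout(4): 4[cand,b=14,-]
e23 deliver 3→2: 2[foll,b=18,-]
e24 timeout(3): 3[cand,b=23,-]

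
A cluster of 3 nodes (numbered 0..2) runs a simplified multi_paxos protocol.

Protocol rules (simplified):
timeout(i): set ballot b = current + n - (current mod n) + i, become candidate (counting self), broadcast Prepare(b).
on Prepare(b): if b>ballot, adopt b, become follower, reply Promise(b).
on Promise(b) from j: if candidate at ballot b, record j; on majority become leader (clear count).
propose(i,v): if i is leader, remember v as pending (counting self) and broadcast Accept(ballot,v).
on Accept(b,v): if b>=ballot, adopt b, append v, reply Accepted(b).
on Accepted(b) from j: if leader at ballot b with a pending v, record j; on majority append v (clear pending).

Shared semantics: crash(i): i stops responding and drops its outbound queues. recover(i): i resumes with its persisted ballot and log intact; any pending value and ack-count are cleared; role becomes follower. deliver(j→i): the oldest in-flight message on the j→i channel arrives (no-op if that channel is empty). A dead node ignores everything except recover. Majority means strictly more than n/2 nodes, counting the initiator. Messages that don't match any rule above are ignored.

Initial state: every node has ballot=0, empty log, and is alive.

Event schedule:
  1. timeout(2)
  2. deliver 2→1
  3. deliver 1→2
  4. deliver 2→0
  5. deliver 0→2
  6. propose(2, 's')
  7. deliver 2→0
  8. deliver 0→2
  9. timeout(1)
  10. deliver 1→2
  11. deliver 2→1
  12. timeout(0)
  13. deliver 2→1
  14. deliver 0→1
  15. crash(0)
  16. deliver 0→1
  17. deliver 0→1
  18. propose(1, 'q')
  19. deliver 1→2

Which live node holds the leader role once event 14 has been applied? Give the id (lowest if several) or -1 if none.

step 1 timeout(2): 2={cand,b=5,log=-}
step 2 deliver 2→1: 1={foll,b=5,log=-}
step 3 deliver 1→2: 2={lead,b=5,log=-}
step 4 deliver 2→0: 0={foll,b=5,log=-}
step 5 deliver 0→2: —
step 6 propose(2,'s'): —
step 7 deliver 2→0: 0={foll,b=5,log=s}
step 8 deliver 0→2: 2={lead,b=5,log=s}
step 9 timeout(1): 1={cand,b=7,log=-}
step 10 deliver 1→2: 2={foll,b=7,log=s}
step 11 deliver 2→1: —
step 12 timeout(0): 0={cand,b=6,log=s}
step 13 deliver 2→1: 1={lead,b=7,log=-}
step 14 deliver 0→1: —

1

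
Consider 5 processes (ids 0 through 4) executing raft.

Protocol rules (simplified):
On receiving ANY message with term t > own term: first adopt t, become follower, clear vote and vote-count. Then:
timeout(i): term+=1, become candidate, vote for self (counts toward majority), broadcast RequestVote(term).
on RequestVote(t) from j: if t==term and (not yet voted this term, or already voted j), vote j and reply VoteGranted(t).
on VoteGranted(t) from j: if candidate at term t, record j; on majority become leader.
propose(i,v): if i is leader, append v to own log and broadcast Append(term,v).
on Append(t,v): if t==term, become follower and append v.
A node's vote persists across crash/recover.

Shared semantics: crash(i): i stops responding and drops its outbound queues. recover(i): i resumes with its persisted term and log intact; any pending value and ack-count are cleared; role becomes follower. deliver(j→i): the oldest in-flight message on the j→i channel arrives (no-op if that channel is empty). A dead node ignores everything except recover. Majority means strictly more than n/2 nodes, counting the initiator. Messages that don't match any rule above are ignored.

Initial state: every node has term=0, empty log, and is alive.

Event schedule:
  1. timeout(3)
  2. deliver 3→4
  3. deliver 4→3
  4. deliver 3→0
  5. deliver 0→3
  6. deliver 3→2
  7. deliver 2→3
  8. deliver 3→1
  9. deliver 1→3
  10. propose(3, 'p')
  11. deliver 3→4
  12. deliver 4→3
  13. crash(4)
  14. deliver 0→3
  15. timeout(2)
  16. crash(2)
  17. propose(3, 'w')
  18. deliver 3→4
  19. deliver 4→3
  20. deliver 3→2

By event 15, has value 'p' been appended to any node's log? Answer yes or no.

yes

e1 timeout(3): 3[cand,t=1,-]
e2 deliver 3→4: 4[foll,t=1,-]
e3 deliver 4→3: ·
e4 deliver 3→0: 0[foll,t=1,-]
e5 deliver 0→3: 3[lead,t=1,-]
e6 deliver 3→2: 2[foll,t=1,-]
e7 deliver 2→3: ·
e8 deliver 3→1: 1[foll,t=1,-]
e9 deliver 1→3: ·
e10 propose(3,'p'): 3[lead,t=1,p]
e11 deliver 3→4: 4[foll,t=1,p]
e12 deliver 4→3: ·
e13 crash(4): 4[✗foll,t=1,p]
e14 deliver 0→3: ·
e15 timeout(2): 2[cand,t=2,-]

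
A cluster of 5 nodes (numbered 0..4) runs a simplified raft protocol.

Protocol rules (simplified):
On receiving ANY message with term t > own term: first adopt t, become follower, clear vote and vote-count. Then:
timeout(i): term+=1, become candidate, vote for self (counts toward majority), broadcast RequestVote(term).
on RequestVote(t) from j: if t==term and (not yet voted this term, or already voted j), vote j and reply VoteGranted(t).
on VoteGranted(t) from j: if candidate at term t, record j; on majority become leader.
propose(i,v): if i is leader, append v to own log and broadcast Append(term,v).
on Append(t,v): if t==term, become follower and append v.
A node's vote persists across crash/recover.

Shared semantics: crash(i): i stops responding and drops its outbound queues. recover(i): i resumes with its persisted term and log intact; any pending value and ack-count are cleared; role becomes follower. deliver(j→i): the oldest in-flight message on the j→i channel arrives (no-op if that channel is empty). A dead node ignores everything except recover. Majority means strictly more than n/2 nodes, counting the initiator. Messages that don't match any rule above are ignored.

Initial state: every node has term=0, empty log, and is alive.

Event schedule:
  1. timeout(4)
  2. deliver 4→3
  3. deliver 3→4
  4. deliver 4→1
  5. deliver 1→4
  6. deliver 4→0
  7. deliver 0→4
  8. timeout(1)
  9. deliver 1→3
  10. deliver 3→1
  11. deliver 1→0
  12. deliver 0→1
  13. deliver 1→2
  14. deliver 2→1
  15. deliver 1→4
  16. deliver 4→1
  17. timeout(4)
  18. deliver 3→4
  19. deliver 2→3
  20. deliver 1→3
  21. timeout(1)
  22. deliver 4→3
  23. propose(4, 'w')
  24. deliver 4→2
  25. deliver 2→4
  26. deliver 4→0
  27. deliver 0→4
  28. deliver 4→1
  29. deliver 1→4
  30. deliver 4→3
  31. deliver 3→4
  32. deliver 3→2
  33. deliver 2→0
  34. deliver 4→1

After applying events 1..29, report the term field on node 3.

3

1. timeout(4):  <4:cand t1 ->
2. deliver 4→3:  <3:foll t1 ->
3. deliver 3→4:  nop
4. deliver 4→1:  <1:foll t1 ->
5. deliver 1→4:  <4:lead t1 ->
6. deliver 4→0:  <0:foll t1 ->
7. deliver 0→4:  nop
8. timeout(1):  <1:cand t2 ->
9. deliver 1→3:  <3:foll t2 ->
10. deliver 3→1:  nop
11. deliver 1→0:  <0:foll t2 ->
12. deliver 0→1:  <1:lead t2 ->
13. deliver 1→2:  <2:foll t2 ->
14. deliver 2→1:  nop
15. deliver 1→4:  <4:foll t2 ->
16. deliver 4→1:  nop
17. timeout(4):  <4:cand t3 ->
18. deliver 3→4:  nop
19. deliver 2→3:  nop
20. deliver 1→3:  nop
21. timeout(1):  <1:cand t3 ->
22. deliver 4→3:  <3:foll t3 ->
23. propose(4,'w'):  nop
24. deliver 4→2:  nop
25. deliver 2→4:  nop
26. deliver 4→0:  <0:foll t3 ->
27. deliver 0→4:  nop
28. deliver 4→1:  nop
29. deliver 1→4:  nop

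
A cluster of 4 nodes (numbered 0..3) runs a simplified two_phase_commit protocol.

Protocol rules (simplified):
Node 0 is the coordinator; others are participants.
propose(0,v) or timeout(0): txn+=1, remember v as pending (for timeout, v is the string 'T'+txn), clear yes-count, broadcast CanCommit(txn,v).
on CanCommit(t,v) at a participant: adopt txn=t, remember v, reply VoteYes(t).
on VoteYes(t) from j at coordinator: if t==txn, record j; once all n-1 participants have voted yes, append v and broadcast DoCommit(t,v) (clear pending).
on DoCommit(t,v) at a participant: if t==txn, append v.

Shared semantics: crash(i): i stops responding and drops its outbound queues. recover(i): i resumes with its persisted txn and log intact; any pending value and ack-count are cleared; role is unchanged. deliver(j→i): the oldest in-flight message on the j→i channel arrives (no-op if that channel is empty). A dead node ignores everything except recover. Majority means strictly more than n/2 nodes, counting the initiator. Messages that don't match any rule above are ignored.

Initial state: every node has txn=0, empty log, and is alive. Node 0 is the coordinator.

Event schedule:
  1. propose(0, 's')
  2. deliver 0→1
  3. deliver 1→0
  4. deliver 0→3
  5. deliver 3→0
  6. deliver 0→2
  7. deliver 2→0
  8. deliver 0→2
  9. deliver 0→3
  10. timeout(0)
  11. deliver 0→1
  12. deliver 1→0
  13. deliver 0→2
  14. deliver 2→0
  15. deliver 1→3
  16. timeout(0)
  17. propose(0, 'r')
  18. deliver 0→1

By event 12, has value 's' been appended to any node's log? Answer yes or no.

yes

[1] propose(0,'s') → N0(coor t1 [-])
[2] deliver 0→1 → N1(part t1 [-])
[3] deliver 1→0 → ∅
[4] deliver 0→3 → N3(part t1 [-])
[5] deliver 3→0 → ∅
[6] deliver 0→2 → N2(part t1 [-])
[7] deliver 2→0 → N0(coor t1 [s])
[8] deliver 0→2 → N2(part t1 [s])
[9] deliver 0→3 → N3(part t1 [s])
[10] timeout(0) → N0(coor t2 [s])
[11] deliver 0→1 → N1(part t1 [s])
[12] deliver 1→0 → ∅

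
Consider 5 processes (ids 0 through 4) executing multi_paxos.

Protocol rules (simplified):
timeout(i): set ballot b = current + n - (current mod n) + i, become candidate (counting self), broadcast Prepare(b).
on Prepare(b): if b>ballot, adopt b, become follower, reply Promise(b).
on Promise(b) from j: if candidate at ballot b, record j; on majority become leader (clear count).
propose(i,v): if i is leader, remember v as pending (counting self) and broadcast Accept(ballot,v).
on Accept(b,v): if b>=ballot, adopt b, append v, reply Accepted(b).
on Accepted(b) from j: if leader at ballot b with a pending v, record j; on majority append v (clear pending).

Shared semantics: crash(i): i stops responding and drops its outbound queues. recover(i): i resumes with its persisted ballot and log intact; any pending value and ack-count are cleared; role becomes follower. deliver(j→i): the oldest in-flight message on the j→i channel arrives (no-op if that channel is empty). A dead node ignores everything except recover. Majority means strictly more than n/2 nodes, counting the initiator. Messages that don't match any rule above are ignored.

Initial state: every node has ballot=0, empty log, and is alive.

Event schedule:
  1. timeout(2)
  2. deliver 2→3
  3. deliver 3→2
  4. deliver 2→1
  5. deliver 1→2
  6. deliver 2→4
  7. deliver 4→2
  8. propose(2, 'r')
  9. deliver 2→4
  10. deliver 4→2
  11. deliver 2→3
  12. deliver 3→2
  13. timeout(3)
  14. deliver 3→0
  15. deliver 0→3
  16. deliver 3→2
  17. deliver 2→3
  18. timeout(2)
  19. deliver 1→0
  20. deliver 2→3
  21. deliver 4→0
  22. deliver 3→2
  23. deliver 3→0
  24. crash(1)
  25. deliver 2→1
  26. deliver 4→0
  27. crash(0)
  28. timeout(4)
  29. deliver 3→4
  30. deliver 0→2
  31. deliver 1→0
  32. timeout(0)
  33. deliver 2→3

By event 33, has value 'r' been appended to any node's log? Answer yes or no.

1. timeout(2):  <2:cand b7 ->
2. deliver 2→3:  <3:foll b7 ->
3. deliver 3→2:  nop
4. deliver 2→1:  <1:foll b7 ->
5. deliver 1→2:  <2:lead b7 ->
6. deliver 2→4:  <4:foll b7 ->
7. deliver 4→2:  nop
8. propose(2,'r'):  nop
9. deliver 2→4:  <4:foll b7 r>
10. deliver 4→2:  nop
11. deliver 2→3:  <3:foll b7 r>
12. deliver 3→2:  <2:lead b7 r>
13. timeout(3):  <3:cand b13 r>
14. deliver 3→0:  <0:foll b13 ->
15. deliver 0→3:  nop
16. deliver 3→2:  <2:foll b13 r>
17. deliver 2→3:  <3:lead b13 r>
18. timeout(2):  <2:cand b17 r>
19. deliver 1→0:  nop
20. deliver 2→3:  <3:foll b17 r>
21. deliver 4→0:  nop
22. deliver 3→2:  nop
23. deliver 3→0:  nop
24. crash(1):  <1:✗foll b7 ->
25. deliver 2→1:  nop
26. deliver 4→0:  nop
27. crash(0):  <0:✗foll b13 ->
28. timeout(4):  <4:cand b14 r>
29. deliver 3→4:  nop
30. deliver 0→2:  nop
31. deliver 1→0:  nop
32. timeout(0):  nop
33. deliver 2→3:  nop

yes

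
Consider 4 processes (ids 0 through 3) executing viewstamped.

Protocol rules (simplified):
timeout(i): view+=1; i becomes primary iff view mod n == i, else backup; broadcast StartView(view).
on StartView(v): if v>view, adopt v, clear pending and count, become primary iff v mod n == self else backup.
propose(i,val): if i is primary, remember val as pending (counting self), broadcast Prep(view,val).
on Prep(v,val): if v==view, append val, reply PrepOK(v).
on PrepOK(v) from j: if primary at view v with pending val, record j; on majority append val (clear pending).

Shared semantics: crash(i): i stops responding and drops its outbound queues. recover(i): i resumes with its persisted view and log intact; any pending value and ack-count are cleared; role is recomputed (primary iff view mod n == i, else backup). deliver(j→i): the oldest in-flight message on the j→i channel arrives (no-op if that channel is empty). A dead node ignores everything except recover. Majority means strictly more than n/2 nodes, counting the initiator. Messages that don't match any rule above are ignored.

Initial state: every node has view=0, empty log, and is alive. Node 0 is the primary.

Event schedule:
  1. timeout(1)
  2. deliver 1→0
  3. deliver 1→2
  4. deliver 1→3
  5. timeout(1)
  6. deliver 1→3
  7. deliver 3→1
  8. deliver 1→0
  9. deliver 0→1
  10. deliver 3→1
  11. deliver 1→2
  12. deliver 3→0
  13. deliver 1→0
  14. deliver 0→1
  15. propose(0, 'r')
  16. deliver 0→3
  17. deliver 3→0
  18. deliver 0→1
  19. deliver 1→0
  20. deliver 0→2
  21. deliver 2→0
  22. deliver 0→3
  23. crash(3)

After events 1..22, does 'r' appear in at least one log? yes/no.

no

step 1 timeout(1): 1={prim,v=1,log=-}
step 2 deliver 1→0: 0={back,v=1,log=-}
step 3 deliver 1→2: 2={back,v=1,log=-}
step 4 deliver 1→3: 3={back,v=1,log=-}
step 5 timeout(1): 1={back,v=2,log=-}
step 6 deliver 1→3: 3={back,v=2,log=-}
step 7 deliver 3→1: —
step 8 deliver 1→0: 0={back,v=2,log=-}
step 9 deliver 0→1: —
step 10 deliver 3→1: —
step 11 deliver 1→2: 2={prim,v=2,log=-}
step 12 deliver 3→0: —
step 13 deliver 1→0: —
step 14 deliver 0→1: —
step 15 propose(0,'r'): —
step 16 deliver 0→3: —
step 17 deliver 3→0: —
step 18 deliver 0→1: —
step 19 deliver 1→0: —
step 20 deliver 0→2: —
step 21 deliver 2→0: —
step 22 deliver 0→3: —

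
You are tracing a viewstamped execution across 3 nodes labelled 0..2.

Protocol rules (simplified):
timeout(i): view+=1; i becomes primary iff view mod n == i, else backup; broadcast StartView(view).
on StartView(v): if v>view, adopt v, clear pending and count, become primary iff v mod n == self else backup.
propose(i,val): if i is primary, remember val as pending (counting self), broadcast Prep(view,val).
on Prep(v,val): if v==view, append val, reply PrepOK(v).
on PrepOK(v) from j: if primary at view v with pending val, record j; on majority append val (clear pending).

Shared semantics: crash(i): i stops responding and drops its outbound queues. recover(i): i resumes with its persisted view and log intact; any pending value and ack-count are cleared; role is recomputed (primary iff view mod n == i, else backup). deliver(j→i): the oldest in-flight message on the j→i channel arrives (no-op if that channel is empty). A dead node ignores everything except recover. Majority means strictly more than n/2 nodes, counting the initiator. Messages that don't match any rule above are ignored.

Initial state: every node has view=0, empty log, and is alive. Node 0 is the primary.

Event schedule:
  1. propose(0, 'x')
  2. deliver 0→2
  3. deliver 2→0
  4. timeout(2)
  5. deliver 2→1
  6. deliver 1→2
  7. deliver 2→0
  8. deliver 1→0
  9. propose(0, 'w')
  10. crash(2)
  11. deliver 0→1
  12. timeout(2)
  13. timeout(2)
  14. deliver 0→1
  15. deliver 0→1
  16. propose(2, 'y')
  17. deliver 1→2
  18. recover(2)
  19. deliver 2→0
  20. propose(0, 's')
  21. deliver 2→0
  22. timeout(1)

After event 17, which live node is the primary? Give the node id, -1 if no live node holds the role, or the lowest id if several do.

1

e1 propose(0,'x'): ·
e2 deliver 0→2: 2[back,v=0,x]
e3 deliver 2→0: 0[prim,v=0,x]
e4 timeout(2): 2[back,v=1,x]
e5 deliver 2→1: 1[prim,v=1,-]
e6 deliver 1→2: ·
e7 deliver 2→0: 0[back,v=1,x]
e8 deliver 1→0: ·
e9 propose(0,'w'): ·
e10 crash(2): 2[✗back,v=1,x]
e11 deliver 0→1: ·
e12 timeout(2): ·
e13 timeout(2): ·
e14 deliver 0→1: ·
e15 deliver 0→1: ·
e16 propose(2,'y'): ·
e17 deliver 1→2: ·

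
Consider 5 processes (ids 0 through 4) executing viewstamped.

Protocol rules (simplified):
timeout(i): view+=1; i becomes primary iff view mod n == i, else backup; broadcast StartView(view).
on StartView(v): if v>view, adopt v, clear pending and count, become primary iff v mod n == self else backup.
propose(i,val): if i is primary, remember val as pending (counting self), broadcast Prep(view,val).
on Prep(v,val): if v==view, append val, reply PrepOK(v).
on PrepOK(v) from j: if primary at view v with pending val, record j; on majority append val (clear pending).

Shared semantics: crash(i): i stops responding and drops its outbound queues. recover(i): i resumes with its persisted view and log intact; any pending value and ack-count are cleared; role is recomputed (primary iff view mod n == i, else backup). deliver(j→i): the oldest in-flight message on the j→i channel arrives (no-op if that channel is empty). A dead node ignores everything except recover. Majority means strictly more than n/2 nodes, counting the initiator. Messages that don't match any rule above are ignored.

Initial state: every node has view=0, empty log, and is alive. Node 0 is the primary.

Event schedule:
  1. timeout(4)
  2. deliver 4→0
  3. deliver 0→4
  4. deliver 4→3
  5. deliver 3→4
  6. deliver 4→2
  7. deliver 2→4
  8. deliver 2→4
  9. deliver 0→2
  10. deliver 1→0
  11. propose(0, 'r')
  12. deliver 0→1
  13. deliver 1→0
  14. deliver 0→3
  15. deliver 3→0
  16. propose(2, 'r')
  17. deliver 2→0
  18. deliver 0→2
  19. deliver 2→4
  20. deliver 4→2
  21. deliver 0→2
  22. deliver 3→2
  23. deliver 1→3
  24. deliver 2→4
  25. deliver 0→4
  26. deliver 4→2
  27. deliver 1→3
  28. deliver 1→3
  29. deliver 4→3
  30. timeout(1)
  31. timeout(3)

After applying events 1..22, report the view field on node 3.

step 1 timeout(4): 4={back,v=1,log=-}
step 2 deliver 4→0: 0={back,v=1,log=-}
step 3 deliver 0→4: —
step 4 deliver 4→3: 3={back,v=1,log=-}
step 5 deliver 3→4: —
step 6 deliver 4→2: 2={back,v=1,log=-}
step 7 deliver 2→4: —
step 8 deliver 2→4: —
step 9 deliver 0→2: —
step 10 deliver 1→0: —
step 11 propose(0,'r'): —
step 12 deliver 0→1: —
step 13 deliver 1→0: —
step 14 deliver 0→3: —
step 15 deliver 3→0: —
step 16 propose(2,'r'): —
step 17 deliver 2→0: —
step 18 deliver 0→2: —
step 19 deliver 2→4: —
step 20 deliver 4→2: —
step 21 deliver 0→2: —
step 22 deliver 3→2: —

1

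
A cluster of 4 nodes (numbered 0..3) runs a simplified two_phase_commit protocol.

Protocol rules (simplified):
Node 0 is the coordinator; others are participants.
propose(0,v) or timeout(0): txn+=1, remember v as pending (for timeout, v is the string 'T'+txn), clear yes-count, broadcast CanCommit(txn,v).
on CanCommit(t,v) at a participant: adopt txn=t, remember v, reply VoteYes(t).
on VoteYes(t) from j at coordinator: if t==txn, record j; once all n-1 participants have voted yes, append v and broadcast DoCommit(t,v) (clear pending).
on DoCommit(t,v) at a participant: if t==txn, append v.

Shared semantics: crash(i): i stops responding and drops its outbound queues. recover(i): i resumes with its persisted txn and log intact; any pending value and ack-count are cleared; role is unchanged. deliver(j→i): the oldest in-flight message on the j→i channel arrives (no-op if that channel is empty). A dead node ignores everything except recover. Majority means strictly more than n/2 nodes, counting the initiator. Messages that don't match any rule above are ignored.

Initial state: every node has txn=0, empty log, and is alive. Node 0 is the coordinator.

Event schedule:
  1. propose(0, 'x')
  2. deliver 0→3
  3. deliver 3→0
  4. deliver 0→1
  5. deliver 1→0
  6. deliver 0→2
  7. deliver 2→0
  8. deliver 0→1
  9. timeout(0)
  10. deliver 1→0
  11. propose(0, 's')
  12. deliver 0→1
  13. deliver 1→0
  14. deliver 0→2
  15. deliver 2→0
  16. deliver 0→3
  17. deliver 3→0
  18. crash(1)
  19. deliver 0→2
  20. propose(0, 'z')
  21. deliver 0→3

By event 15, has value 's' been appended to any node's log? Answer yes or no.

no

[1] propose(0,'x') → N0(coor t1 [-])
[2] deliver 0→3 → N3(part t1 [-])
[3] deliver 3→0 → ∅
[4] deliver 0→1 → N1(part t1 [-])
[5] deliver 1→0 → ∅
[6] deliver 0→2 → N2(part t1 [-])
[7] deliver 2→0 → N0(coor t1 [x])
[8] deliver 0→1 → N1(part t1 [x])
[9] timeout(0) → N0(coor t2 [x])
[10] deliver 1→0 → ∅
[11] propose(0,'s') → N0(coor t3 [x])
[12] deliver 0→1 → N1(part t2 [x])
[13] deliver 1→0 → ∅
[14] deliver 0→2 → N2(part t1 [x])
[15] deliver 2→0 → ∅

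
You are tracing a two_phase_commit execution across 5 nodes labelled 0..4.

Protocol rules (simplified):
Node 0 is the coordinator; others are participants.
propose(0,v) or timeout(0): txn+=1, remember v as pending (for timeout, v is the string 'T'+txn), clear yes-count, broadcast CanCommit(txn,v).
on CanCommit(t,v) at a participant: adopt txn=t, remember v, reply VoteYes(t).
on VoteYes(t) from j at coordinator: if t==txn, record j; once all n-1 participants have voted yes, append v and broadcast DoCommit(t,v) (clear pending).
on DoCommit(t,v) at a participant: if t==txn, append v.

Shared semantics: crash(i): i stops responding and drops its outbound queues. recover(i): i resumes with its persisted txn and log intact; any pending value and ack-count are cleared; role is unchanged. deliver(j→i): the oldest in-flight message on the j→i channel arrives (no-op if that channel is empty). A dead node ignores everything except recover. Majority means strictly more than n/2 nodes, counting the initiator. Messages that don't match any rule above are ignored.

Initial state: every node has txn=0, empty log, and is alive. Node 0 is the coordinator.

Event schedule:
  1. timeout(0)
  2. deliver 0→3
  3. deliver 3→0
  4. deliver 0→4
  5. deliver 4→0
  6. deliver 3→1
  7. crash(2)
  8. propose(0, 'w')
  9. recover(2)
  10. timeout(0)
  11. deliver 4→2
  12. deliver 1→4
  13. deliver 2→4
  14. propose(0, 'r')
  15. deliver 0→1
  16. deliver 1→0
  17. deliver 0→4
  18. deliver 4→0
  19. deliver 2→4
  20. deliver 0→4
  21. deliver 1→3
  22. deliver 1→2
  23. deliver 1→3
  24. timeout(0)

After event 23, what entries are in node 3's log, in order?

after 1 — timeout(0): n0:coor/t1/[-]
after 2 — deliver 0→3: n3:part/t1/[-]
after 3 — deliver 3→0: ·
after 4 — deliver 0→4: n4:part/t1/[-]
after 5 — deliver 4→0: ·
after 6 — deliver 3→1: ·
after 7 — crash(2): n2:✗part/t0/[-]
after 8 — propose(0,'w'): n0:coor/t2/[-]
after 9 — recover(2): n2:part/t0/[-]
after 10 — timeout(0): n0:coor/t3/[-]
after 11 — deliver 4→2: ·
after 12 — deliver 1→4: ·
after 13 — deliver 2→4: ·
after 14 — propose(0,'r'): n0:coor/t4/[-]
after 15 — deliver 0→1: n1:part/t1/[-]
after 16 — deliver 1→0: ·
after 17 — deliver 0→4: n4:part/t2/[-]
after 18 — deliver 4→0: ·
after 19 — deliver 2→4: ·
after 20 — deliver 0→4: n4:part/t3/[-]
after 21 — deliver 1→3: ·
after 22 — deliver 1→2: ·
after 23 — deliver 1→3: ·

empty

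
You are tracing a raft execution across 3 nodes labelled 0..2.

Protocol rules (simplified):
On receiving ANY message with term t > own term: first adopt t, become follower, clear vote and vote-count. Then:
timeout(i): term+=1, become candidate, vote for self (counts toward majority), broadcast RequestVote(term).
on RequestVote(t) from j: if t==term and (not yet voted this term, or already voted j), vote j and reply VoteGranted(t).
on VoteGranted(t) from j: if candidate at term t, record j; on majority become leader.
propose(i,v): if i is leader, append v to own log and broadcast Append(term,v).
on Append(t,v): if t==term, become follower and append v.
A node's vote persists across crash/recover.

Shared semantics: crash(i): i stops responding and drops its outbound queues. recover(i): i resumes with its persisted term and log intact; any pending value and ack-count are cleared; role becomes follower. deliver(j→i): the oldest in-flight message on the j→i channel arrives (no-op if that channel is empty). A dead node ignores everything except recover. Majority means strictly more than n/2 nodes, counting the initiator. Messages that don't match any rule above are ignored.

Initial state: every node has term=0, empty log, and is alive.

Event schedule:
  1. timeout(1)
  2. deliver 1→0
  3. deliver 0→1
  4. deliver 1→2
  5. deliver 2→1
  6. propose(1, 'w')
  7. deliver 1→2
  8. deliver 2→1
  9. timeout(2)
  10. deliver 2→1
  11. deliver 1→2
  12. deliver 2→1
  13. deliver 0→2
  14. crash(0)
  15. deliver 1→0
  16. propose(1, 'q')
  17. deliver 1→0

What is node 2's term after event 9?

1. timeout(1):  <1:cand t1 ->
2. deliver 1→0:  <0:foll t1 ->
3. deliver 0→1:  <1:lead t1 ->
4. deliver 1→2:  <2:foll t1 ->
5. deliver 2→1:  nop
6. propose(1,'w'):  <1:lead t1 w>
7. deliver 1→2:  <2:foll t1 w>
8. deliver 2→1:  nop
9. timeout(2):  <2:cand t2 w>

2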